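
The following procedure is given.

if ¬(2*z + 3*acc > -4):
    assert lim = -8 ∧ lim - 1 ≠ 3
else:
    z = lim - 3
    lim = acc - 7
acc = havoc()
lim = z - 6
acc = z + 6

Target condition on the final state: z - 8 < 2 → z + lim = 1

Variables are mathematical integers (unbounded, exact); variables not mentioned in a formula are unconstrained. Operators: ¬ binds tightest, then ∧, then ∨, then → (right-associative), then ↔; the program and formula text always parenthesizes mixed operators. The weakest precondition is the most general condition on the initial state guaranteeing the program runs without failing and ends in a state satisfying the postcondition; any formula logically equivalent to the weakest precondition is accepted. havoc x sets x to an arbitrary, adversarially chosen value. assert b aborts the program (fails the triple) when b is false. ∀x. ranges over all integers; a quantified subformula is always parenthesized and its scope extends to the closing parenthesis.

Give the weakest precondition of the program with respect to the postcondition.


Working backward. After the program, the postcondition z - 8 < 2 → z + lim = 1 must hold; in canonical form it is z < 10 → lim + z = 1.
Before acc := z + 6: z < 10 → lim + z = 1
Before lim := z - 6: z < 10 → 2*z = 7
Before havoc acc: z < 10 → 2*z = 7
Then branch requires lim = -8 ∧ lim ≠ 4 ∧ (z < 10 → 2*z = 7); else branch requires lim < 13 → 2*lim = 13.
Before the if: ((¬(3*acc + 2*z > -4)) → (lim = -8 ∧ lim ≠ 4 ∧ (z < 10 → 2*z = 7))) ∧ (3*acc + 2*z > -4 → (lim < 13 → 2*lim = 13))
Answer: WP = ((¬(3*acc + 2*z > -4)) → (lim = -8 ∧ lim ≠ 4 ∧ (z < 10 → 2*z = 7))) ∧ (3*acc + 2*z > -4 → (lim < 13 → 2*lim = 13))


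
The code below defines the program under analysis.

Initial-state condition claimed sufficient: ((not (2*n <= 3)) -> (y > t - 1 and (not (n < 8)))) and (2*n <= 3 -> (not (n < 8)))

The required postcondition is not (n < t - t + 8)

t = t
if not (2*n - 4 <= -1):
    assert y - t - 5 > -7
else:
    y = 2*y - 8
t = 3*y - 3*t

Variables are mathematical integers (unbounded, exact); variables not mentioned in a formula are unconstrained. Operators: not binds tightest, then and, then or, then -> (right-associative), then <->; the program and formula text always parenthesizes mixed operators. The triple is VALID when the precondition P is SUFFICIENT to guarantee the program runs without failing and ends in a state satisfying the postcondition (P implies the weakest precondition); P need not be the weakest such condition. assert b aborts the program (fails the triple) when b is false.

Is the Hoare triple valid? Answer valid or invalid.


Working backward. After the program, the postcondition not (n < t - t + 8) must hold; in canonical form it is not (n < 8).
Before t := 3*y - 3*t: not (n < 8)
Then branch requires y > t - 2 and (not (n < 8)); else branch requires not (n < 8).
Before the if: ((not (2*n <= 3)) -> (y > t - 2 and (not (n < 8)))) and (2*n <= 3 -> (not (n < 8)))
Before t := t: ((not (2*n <= 3)) -> (y > t - 2 and (not (n < 8)))) and (2*n <= 3 -> (not (n < 8)))
The weakest precondition is ((not (2*n <= 3)) -> (y > t - 2 and (not (n < 8)))) and (2*n <= 3 -> (not (n < 8))).
Check whether ((not (2*n <= 3)) -> (y > t - 1 and (not (n < 8)))) and (2*n <= 3 -> (not (n < 8))) implies it.
Every state satisfying the precondition satisfies the weakest precondition: the implication holds.
Answer: valid


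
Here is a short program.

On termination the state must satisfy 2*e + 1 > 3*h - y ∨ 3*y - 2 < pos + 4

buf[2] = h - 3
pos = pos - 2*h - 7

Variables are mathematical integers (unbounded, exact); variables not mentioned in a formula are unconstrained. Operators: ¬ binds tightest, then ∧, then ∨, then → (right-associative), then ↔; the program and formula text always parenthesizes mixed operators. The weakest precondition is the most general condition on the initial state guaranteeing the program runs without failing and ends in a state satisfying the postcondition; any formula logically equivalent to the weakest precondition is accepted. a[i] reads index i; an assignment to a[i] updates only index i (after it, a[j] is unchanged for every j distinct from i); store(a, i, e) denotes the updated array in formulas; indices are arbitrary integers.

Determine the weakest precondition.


Working backward. After the program, the postcondition 2*e + 1 > 3*h - y ∨ 3*y - 2 < pos + 4 must hold; in canonical form it is 2*e + y > 3*h - 1 ∨ 3*y < pos + 6.
Before pos := pos - 2*h - 7: 2*e + y > 3*h - 1 ∨ 2*h + 3*y < pos - 1
Before buf[2] := h - 3: 2*e + y > 3*h - 1 ∨ 2*h + 3*y < pos - 1
Answer: WP = 2*e + y > 3*h - 1 ∨ 2*h + 3*y < pos - 1


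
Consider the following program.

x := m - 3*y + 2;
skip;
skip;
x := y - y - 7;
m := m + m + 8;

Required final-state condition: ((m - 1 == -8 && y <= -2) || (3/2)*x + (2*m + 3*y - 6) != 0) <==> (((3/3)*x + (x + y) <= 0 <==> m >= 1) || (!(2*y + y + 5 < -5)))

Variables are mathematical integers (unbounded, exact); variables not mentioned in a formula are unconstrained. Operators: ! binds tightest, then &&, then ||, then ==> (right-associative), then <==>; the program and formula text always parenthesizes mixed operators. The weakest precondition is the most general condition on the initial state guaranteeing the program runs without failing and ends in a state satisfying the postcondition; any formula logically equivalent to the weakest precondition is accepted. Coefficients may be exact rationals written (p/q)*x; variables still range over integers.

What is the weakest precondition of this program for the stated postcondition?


Working backward. After the program, the postcondition ((m - 1 == -8 && y <= -2) || (3/2)*x + (2*m + 3*y - 6) != 0) <==> (((3/3)*x + (x + y) <= 0 <==> m >= 1) || (!(2*y + y + 5 < -5))) must hold; in canonical form it is ((m == -7 && y <= -2) || 2*m + (3/2)*x + 3*y != 6) <==> ((2*x + y <= 0 <==> m >= 1) || (!(3*y < -10))).
Before m := m + m + 8: ((2*m == -15 && y <= -2) || 4*m + (3/2)*x + 3*y != -10) <==> ((2*x + y <= 0 <==> 2*m >= -7) || (!(3*y < -10)))
Before x := y - y - 7: ((2*m == -15 && y <= -2) || 4*m + 3*y != 1/2) <==> ((y <= 14 <==> 2*m >= -7) || (!(3*y < -10)))
Before skip: ((2*m == -15 && y <= -2) || 4*m + 3*y != 1/2) <==> ((y <= 14 <==> 2*m >= -7) || (!(3*y < -10)))
Before skip: ((2*m == -15 && y <= -2) || 4*m + 3*y != 1/2) <==> ((y <= 14 <==> 2*m >= -7) || (!(3*y < -10)))
Before x := m - 3*y + 2: ((2*m == -15 && y <= -2) || 4*m + 3*y != 1/2) <==> ((y <= 14 <==> 2*m >= -7) || (!(3*y < -10)))
Answer: WP = ((2*m == -15 && y <= -2) || 4*m + 3*y != 1/2) <==> ((y <= 14 <==> 2*m >= -7) || (!(3*y < -10)))


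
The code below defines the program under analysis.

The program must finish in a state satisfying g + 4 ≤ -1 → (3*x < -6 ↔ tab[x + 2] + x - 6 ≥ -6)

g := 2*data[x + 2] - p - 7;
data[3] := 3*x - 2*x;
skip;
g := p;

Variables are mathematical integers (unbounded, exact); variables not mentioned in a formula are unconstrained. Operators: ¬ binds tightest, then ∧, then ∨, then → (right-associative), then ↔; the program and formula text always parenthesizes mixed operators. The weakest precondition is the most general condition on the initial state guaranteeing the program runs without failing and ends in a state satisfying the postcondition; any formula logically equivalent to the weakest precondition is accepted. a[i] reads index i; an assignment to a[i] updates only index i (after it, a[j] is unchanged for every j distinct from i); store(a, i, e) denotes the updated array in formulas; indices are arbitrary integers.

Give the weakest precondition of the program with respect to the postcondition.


Working backward. After the program, the postcondition g + 4 ≤ -1 → (3*x < -6 ↔ tab[x + 2] + x - 6 ≥ -6) must hold; in canonical form it is g ≤ -5 → (3*x < -6 ↔ tab[x + 2] + x ≥ 0).
Before g := p: p ≤ -5 → (3*x < -6 ↔ tab[x + 2] + x ≥ 0)
Before skip: p ≤ -5 → (3*x < -6 ↔ tab[x + 2] + x ≥ 0)
Before data[3] := 3*x - 2*x: p ≤ -5 → (3*x < -6 ↔ tab[x + 2] + x ≥ 0)
Before g := 2*data[x + 2] - p - 7: p ≤ -5 → (3*x < -6 ↔ tab[x + 2] + x ≥ 0)
Answer: WP = p ≤ -5 → (3*x < -6 ↔ tab[x + 2] + x ≥ 0)


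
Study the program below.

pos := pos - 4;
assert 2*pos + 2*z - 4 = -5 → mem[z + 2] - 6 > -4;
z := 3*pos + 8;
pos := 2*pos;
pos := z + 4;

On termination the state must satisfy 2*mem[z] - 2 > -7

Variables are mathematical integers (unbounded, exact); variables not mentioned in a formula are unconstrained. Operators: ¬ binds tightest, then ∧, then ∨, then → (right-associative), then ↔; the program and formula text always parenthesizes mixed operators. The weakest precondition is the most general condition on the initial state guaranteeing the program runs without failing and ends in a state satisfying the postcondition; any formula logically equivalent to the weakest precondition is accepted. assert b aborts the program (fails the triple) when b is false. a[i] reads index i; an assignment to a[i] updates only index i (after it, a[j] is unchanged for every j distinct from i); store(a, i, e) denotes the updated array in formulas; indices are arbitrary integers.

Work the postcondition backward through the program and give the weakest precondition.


Working backward. After the program, the postcondition 2*mem[z] - 2 > -7 must hold; in canonical form it is 2*mem[z] > -5.
Before pos := z + 4: 2*mem[z] > -5
Before pos := 2*pos: 2*mem[z] > -5
Before z := 3*pos + 8: 2*mem[3*pos + 8] > -5
Before assert 2*pos + 2*z - 4 = -5 → mem[z + 2] - 6 > -4: (2*pos + 2*z = -1 → mem[z + 2] > 2) ∧ 2*mem[3*pos + 8] > -5
Before pos := pos - 4: (2*pos + 2*z = 7 → mem[z + 2] > 2) ∧ 2*mem[3*pos - 4] > -5
Answer: WP = (2*pos + 2*z = 7 → mem[z + 2] > 2) ∧ 2*mem[3*pos - 4] > -5


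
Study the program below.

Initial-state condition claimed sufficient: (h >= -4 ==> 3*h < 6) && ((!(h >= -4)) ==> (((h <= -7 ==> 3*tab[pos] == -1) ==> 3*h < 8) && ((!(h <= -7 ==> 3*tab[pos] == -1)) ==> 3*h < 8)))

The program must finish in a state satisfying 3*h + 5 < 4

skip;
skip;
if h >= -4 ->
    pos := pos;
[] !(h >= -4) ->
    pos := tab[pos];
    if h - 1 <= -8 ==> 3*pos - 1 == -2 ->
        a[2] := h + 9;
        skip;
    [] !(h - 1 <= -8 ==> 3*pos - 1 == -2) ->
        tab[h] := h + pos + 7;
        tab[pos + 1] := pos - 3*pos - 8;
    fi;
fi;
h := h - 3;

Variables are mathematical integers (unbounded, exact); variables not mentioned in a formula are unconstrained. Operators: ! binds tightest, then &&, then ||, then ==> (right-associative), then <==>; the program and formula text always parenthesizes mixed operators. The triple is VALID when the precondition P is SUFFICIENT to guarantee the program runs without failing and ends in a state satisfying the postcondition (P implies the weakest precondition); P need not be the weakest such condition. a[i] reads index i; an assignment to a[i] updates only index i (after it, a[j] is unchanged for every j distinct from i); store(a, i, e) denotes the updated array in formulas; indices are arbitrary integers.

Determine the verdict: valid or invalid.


Working backward. After the program, the postcondition 3*h + 5 < 4 must hold; in canonical form it is 3*h < -1.
Before h := h - 3: 3*h < 8
Then branch requires 3*h < 8; else branch requires ((h <= -7 ==> 3*tab[pos] == -1) ==> 3*h < 8) && ((!(h <= -7 ==> 3*tab[pos] == -1)) ==> 3*h < 8).
Before the if: (h >= -4 ==> 3*h < 8) && ((!(h >= -4)) ==> (((h <= -7 ==> 3*tab[pos] == -1) ==> 3*h < 8) && ((!(h <= -7 ==> 3*tab[pos] == -1)) ==> 3*h < 8)))
Before skip: (h >= -4 ==> 3*h < 8) && ((!(h >= -4)) ==> (((h <= -7 ==> 3*tab[pos] == -1) ==> 3*h < 8) && ((!(h <= -7 ==> 3*tab[pos] == -1)) ==> 3*h < 8)))
Before skip: (h >= -4 ==> 3*h < 8) && ((!(h >= -4)) ==> (((h <= -7 ==> 3*tab[pos] == -1) ==> 3*h < 8) && ((!(h <= -7 ==> 3*tab[pos] == -1)) ==> 3*h < 8)))
The weakest precondition is (h >= -4 ==> 3*h < 8) && ((!(h >= -4)) ==> (((h <= -7 ==> 3*tab[pos] == -1) ==> 3*h < 8) && ((!(h <= -7 ==> 3*tab[pos] == -1)) ==> 3*h < 8))).
Check whether (h >= -4 ==> 3*h < 6) && ((!(h >= -4)) ==> (((h <= -7 ==> 3*tab[pos] == -1) ==> 3*h < 8) && ((!(h <= -7 ==> 3*tab[pos] == -1)) ==> 3*h < 8))) implies it.
Every state satisfying the precondition satisfies the weakest precondition: the implication holds.
Answer: valid


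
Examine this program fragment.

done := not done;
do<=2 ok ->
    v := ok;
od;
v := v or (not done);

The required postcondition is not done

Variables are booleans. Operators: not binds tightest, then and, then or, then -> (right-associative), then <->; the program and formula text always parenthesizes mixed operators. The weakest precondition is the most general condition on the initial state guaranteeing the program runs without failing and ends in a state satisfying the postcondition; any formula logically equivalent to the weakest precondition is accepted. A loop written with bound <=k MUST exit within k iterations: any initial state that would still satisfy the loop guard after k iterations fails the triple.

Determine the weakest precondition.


Working backward. After the program, not done must hold.
Before v := v or (not done): not done
Before the loop (bound <=2), unroll the exhaustion recursion (WP_0 = exit-now case; WP_j = one more guarded iteration, up to j = 2):
  WP_0: (not ok) and (not done)
  WP_1: (ok -> ((not ok) and (not done))) and ((not ok) -> (not done))
  WP_2: (ok -> ((ok -> ((not ok) and (not done))) and ((not ok) -> (not done)))) and ((not ok) -> (not done))
So before the loop: (ok -> ((ok -> ((not ok) and (not done))) and ((not ok) -> (not done)))) and ((not ok) -> (not done))
Before done := not done: (ok -> ((ok -> ((not ok) and done)) and ((not ok) -> done))) and ((not ok) -> done)
Answer: WP = (ok -> ((ok -> ((not ok) and done)) and ((not ok) -> done))) and ((not ok) -> done)


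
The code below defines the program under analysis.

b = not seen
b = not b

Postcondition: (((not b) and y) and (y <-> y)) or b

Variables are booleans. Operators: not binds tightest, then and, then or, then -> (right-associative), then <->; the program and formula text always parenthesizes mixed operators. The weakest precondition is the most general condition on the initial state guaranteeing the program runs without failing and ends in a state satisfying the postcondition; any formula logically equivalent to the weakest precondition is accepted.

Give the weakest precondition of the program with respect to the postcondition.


Working backward. After the program, the postcondition (((not b) and y) and (y <-> y)) or b must hold; in canonical form it is ((not b) and y) or b.
Before b := not b: (b and y) or (not b)
Before b := not seen: ((not seen) and y) or seen
Answer: WP = ((not seen) and y) or seen


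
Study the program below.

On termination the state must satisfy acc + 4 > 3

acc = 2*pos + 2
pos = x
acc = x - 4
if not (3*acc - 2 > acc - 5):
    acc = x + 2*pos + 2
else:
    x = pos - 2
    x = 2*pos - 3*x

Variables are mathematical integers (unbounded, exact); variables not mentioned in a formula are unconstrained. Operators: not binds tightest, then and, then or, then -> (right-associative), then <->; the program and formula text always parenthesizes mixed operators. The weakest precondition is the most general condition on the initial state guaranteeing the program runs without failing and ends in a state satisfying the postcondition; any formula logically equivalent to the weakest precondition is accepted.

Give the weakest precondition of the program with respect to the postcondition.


Working backward. After the program, the postcondition acc + 4 > 3 must hold; in canonical form it is acc > -1.
Then branch requires 2*pos + x > -3; else branch requires acc > -1.
Before the if: ((not (2*acc > -3)) -> 2*pos + x > -3) and (2*acc > -3 -> acc > -1)
Before acc := x - 4: ((not (2*x > 5)) -> 2*pos + x > -3) and (2*x > 5 -> x > 3)
Before pos := x: ((not (2*x > 5)) -> 3*x > -3) and (2*x > 5 -> x > 3)
Before acc := 2*pos + 2: ((not (2*x > 5)) -> 3*x > -3) and (2*x > 5 -> x > 3)
Answer: WP = ((not (2*x > 5)) -> 3*x > -3) and (2*x > 5 -> x > 3)


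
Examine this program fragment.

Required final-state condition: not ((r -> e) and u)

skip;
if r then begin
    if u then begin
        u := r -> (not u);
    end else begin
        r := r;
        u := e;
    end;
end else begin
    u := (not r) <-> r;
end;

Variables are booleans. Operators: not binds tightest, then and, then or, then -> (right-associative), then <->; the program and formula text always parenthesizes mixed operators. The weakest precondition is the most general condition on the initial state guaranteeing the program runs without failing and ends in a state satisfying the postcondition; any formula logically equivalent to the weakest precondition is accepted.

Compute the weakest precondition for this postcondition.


Working backward. After the program, not ((r -> e) and u) must hold.
Then branch requires (u -> (not ((r -> e) and (r -> (not u))))) and ((not u) -> (not ((r -> e) and e))); else branch requires not ((r -> e) and ((not r) <-> r)).
Before the if: (r -> ((u -> (not ((r -> e) and (r -> (not u))))) and ((not u) -> (not ((r -> e) and e))))) and ((not r) -> (not ((r -> e) and ((not r) <-> r))))
Before skip: (r -> ((u -> (not ((r -> e) and (r -> (not u))))) and ((not u) -> (not ((r -> e) and e))))) and ((not r) -> (not ((r -> e) and ((not r) <-> r))))
Answer: WP = (r -> ((u -> (not ((r -> e) and (r -> (not u))))) and ((not u) -> (not ((r -> e) and e))))) and ((not r) -> (not ((r -> e) and ((not r) <-> r))))


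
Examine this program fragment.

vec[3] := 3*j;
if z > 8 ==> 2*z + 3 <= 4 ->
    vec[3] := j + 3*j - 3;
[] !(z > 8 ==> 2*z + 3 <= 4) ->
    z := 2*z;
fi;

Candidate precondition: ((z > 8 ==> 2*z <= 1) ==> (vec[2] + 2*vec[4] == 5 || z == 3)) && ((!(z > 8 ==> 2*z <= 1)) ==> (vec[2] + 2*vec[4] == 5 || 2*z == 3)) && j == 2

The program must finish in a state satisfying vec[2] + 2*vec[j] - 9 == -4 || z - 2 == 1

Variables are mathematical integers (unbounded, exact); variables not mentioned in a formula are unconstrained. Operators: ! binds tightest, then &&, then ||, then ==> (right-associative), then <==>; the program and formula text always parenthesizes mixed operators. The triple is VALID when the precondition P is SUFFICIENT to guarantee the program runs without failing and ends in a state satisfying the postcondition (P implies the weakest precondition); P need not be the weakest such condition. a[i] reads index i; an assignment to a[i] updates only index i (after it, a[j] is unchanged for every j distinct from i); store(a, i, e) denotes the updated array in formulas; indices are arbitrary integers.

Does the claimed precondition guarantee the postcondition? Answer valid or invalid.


Working backward. After the program, the postcondition vec[2] + 2*vec[j] - 9 == -4 || z - 2 == 1 must hold; in canonical form it is vec[2] + 2*vec[j] == 5 || z == 3.
Then branch requires vec[2] + 2*store(vec, 3, 4*j - 3)[j] == 5 || z == 3; else branch requires vec[2] + 2*vec[j] == 5 || 2*z == 3.
Before the if: ((z > 8 ==> 2*z <= 1) ==> (vec[2] + 2*store(vec, 3, 4*j - 3)[j] == 5 || z == 3)) && ((!(z > 8 ==> 2*z <= 1)) ==> (vec[2] + 2*vec[j] == 5 || 2*z == 3))
Before vec[3] := 3*j: ((z > 8 ==> 2*z <= 1) ==> (vec[2] + 2*store(store(vec, 3, 3*j), 3, 4*j - 3)[j] == 5 || z == 3)) && ((!(z > 8 ==> 2*z <= 1)) ==> (vec[2] + 2*store(vec, 3, 3*j)[j] == 5 || 2*z == 3))
The weakest precondition is ((z > 8 ==> 2*z <= 1) ==> (vec[2] + 2*store(store(vec, 3, 3*j), 3, 4*j - 3)[j] == 5 || z == 3)) && ((!(z > 8 ==> 2*z <= 1)) ==> (vec[2] + 2*store(vec, 3, 3*j)[j] == 5 || 2*z == 3)).
Check whether ((z > 8 ==> 2*z <= 1) ==> (vec[2] + 2*vec[4] == 5 || z == 3)) && ((!(z > 8 ==> 2*z <= 1)) ==> (vec[2] + 2*vec[4] == 5 || 2*z == 3)) && j == 2 implies it.
Countermodel: at the initial state j = 2, vec = {[2] = 13033, [3] = -6514, [4] = -6514, elsewhere -6514}, z = 4, the precondition holds but the weakest precondition fails.
Answer: invalid


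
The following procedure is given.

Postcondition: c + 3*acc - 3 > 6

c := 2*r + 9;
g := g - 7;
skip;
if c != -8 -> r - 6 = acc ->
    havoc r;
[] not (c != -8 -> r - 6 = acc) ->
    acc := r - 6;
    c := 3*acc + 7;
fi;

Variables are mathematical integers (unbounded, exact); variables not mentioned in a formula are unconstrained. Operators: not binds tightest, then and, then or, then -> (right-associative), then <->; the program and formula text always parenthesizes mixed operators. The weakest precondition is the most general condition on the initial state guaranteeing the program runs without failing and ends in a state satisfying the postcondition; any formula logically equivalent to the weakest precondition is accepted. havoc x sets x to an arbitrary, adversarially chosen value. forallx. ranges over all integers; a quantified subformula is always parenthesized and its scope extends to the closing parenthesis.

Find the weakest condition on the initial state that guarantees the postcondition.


Working backward. After the program, the postcondition c + 3*acc - 3 > 6 must hold; in canonical form it is 3*acc + c > 9.
Then branch requires 3*acc + c > 9; else branch requires 6*r > 38.
Before the if: ((c != -8 -> r = acc + 6) -> 3*acc + c > 9) and ((not (c != -8 -> r = acc + 6)) -> 6*r > 38)
Before skip: ((c != -8 -> r = acc + 6) -> 3*acc + c > 9) and ((not (c != -8 -> r = acc + 6)) -> 6*r > 38)
Before g := g - 7: ((c != -8 -> r = acc + 6) -> 3*acc + c > 9) and ((not (c != -8 -> r = acc + 6)) -> 6*r > 38)
Before c := 2*r + 9: ((2*r != -17 -> r = acc + 6) -> 3*acc + 2*r > 0) and ((not (2*r != -17 -> r = acc + 6)) -> 6*r > 38)
Answer: WP = ((2*r != -17 -> r = acc + 6) -> 3*acc + 2*r > 0) and ((not (2*r != -17 -> r = acc + 6)) -> 6*r > 38)


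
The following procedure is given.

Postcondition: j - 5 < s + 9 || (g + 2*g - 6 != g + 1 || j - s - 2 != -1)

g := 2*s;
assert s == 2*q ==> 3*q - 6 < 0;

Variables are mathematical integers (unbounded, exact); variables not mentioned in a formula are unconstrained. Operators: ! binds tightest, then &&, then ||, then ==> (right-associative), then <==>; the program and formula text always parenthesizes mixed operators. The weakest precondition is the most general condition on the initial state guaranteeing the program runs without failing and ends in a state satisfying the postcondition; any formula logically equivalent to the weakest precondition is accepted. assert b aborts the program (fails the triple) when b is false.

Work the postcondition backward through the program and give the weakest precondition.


Working backward. After the program, the postcondition j - 5 < s + 9 || (g + 2*g - 6 != g + 1 || j - s - 2 != -1) must hold; in canonical form it is j < s + 14 || 2*g != 7 || j != s + 1.
Before assert s == 2*q ==> 3*q - 6 < 0: (s == 2*q ==> 3*q < 6) && (j < s + 14 || 2*g != 7 || j != s + 1)
Before g := 2*s: (s == 2*q ==> 3*q < 6) && (j < s + 14 || 4*s != 7 || j != s + 1)
Answer: WP = (s == 2*q ==> 3*q < 6) && (j < s + 14 || 4*s != 7 || j != s + 1)


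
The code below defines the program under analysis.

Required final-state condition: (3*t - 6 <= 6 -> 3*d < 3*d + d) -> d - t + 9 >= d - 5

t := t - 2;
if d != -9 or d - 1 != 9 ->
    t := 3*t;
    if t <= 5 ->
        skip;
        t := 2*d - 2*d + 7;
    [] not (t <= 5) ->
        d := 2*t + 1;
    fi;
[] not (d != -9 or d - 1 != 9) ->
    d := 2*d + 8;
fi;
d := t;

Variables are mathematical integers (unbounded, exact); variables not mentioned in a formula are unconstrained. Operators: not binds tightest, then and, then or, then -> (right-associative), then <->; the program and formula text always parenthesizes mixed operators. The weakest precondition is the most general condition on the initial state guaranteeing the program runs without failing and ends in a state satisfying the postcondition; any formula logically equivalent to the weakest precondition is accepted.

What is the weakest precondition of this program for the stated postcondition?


Working backward. After the program, the postcondition (3*t - 6 <= 6 -> 3*d < 3*d + d) -> d - t + 9 >= d - 5 must hold; in canonical form it is (3*t <= 12 -> d > 0) -> t <= 14.
Before d := t: (3*t <= 12 -> t > 0) -> t <= 14
Then branch requires (not (3*t <= 5)) -> ((9*t <= 12 -> 3*t > 0) -> 3*t <= 14); else branch requires (3*t <= 12 -> t > 0) -> t <= 14.
Before the if: ((d != -9 or d != 10) -> ((not (3*t <= 5)) -> ((9*t <= 12 -> 3*t > 0) -> 3*t <= 14))) and ((not (d != -9 or d != 10)) -> ((3*t <= 12 -> t > 0) -> t <= 14))
Before t := t - 2: ((d != -9 or d != 10) -> ((not (3*t <= 11)) -> ((9*t <= 30 -> 3*t > 6) -> 3*t <= 20))) and ((not (d != -9 or d != 10)) -> ((3*t <= 18 -> t > 2) -> t <= 16))
Answer: WP = ((d != -9 or d != 10) -> ((not (3*t <= 11)) -> ((9*t <= 30 -> 3*t > 6) -> 3*t <= 20))) and ((not (d != -9 or d != 10)) -> ((3*t <= 18 -> t > 2) -> t <= 16))


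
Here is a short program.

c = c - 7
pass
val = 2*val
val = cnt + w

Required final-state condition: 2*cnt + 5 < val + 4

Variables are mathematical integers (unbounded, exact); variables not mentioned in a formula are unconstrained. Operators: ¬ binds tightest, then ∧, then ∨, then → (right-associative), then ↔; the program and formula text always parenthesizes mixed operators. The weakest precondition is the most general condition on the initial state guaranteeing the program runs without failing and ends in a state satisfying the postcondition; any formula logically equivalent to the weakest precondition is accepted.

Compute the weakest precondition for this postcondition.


Working backward. After the program, the postcondition 2*cnt + 5 < val + 4 must hold; in canonical form it is 2*cnt < val - 1.
Before val := cnt + w: cnt < w - 1
Before val := 2*val: cnt < w - 1
Before skip: cnt < w - 1
Before c := c - 7: cnt < w - 1
Answer: WP = cnt < w - 1


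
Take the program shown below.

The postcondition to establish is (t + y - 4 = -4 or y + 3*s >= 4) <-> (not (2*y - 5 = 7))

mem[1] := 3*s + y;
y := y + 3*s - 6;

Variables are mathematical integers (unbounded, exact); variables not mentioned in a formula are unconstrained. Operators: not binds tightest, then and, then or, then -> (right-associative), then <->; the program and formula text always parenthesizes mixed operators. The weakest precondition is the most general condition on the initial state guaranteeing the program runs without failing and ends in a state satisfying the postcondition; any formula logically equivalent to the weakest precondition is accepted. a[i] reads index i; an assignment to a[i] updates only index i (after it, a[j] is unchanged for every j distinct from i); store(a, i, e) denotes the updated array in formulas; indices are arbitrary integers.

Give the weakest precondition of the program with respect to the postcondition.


Working backward. After the program, the postcondition (t + y - 4 = -4 or y + 3*s >= 4) <-> (not (2*y - 5 = 7)) must hold; in canonical form it is (t + y = 0 or 3*s + y >= 4) <-> (not (2*y = 12)).
Before y := y + 3*s - 6: (3*s + t + y = 6 or 6*s + y >= 10) <-> (not (6*s + 2*y = 24))
Before mem[1] := 3*s + y: (3*s + t + y = 6 or 6*s + y >= 10) <-> (not (6*s + 2*y = 24))
Answer: WP = (3*s + t + y = 6 or 6*s + y >= 10) <-> (not (6*s + 2*y = 24))


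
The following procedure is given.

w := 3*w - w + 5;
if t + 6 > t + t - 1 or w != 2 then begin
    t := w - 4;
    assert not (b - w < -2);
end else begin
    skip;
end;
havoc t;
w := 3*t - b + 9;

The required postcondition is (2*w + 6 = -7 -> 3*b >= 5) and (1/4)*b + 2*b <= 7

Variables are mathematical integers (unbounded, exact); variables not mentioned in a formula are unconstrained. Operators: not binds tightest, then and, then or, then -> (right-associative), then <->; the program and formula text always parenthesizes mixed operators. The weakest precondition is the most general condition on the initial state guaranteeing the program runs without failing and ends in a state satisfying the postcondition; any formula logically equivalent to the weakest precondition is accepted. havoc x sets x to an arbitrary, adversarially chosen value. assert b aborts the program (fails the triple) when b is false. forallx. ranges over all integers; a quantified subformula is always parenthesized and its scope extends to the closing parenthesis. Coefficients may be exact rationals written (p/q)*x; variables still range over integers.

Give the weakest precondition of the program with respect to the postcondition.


Working backward. After the program, the postcondition (2*w + 6 = -7 -> 3*b >= 5) and (1/4)*b + 2*b <= 7 must hold; in canonical form it is (2*w = -13 -> 3*b >= 5) and (9/4)*b <= 7.
Before w := 3*t - b + 9: (6*t = 2*b - 31 -> 3*b >= 5) and (9/4)*b <= 7
Before havoc t: forall t_1. ((6*t_1 = 2*b - 31 -> 3*b >= 5) and (9/4)*b <= 7)
Then branch requires (not (b < w - 2)) and (forall t_1. ((6*t_1 = 2*b - 31 -> 3*b >= 5) and (9/4)*b <= 7)); else branch requires forall t_1. ((6*t_1 = 2*b - 31 -> 3*b >= 5) and (9/4)*b <= 7).
Before the if: ((t < 7 or w != 2) -> ((not (b < w - 2)) and (forall t_1. ((6*t_1 = 2*b - 31 -> 3*b >= 5) and (9/4)*b <= 7)))) and ((not (t < 7 or w != 2)) -> (forall t_1. ((6*t_1 = 2*b - 31 -> 3*b >= 5) and (9/4)*b <= 7)))
Before w := 3*w - w + 5: ((t < 7 or 2*w != -3) -> ((not (b < 2*w + 3)) and (forall t_1. ((6*t_1 = 2*b - 31 -> 3*b >= 5) and (9/4)*b <= 7)))) and ((not (t < 7 or 2*w != -3)) -> (forall t_1. ((6*t_1 = 2*b - 31 -> 3*b >= 5) and (9/4)*b <= 7)))
Answer: WP = ((t < 7 or 2*w != -3) -> ((not (b < 2*w + 3)) and (forall t_1. ((6*t_1 = 2*b - 31 -> 3*b >= 5) and (9/4)*b <= 7)))) and ((not (t < 7 or 2*w != -3)) -> (forall t_1. ((6*t_1 = 2*b - 31 -> 3*b >= 5) and (9/4)*b <= 7)))


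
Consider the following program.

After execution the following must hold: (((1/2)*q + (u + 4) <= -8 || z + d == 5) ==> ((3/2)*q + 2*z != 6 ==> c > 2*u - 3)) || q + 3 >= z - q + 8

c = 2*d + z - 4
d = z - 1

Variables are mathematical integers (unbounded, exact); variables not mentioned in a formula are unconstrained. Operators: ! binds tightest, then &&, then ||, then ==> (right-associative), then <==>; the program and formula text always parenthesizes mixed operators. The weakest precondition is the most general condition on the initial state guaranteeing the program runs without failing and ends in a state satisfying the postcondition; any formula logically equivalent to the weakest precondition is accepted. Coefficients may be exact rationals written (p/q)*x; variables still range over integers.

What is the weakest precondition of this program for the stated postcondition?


Working backward. After the program, the postcondition (((1/2)*q + (u + 4) <= -8 || z + d == 5) ==> ((3/2)*q + 2*z != 6 ==> c > 2*u - 3)) || q + 3 >= z - q + 8 must hold; in canonical form it is (((1/2)*q + u <= -12 || d + z == 5) ==> ((3/2)*q + 2*z != 6 ==> c > 2*u - 3)) || 2*q >= z + 5.
Before d := z - 1: (((1/2)*q + u <= -12 || 2*z == 6) ==> ((3/2)*q + 2*z != 6 ==> c > 2*u - 3)) || 2*q >= z + 5
Before c := 2*d + z - 4: (((1/2)*q + u <= -12 || 2*z == 6) ==> ((3/2)*q + 2*z != 6 ==> 2*d + z > 2*u + 1)) || 2*q >= z + 5
Answer: WP = (((1/2)*q + u <= -12 || 2*z == 6) ==> ((3/2)*q + 2*z != 6 ==> 2*d + z > 2*u + 1)) || 2*q >= z + 5


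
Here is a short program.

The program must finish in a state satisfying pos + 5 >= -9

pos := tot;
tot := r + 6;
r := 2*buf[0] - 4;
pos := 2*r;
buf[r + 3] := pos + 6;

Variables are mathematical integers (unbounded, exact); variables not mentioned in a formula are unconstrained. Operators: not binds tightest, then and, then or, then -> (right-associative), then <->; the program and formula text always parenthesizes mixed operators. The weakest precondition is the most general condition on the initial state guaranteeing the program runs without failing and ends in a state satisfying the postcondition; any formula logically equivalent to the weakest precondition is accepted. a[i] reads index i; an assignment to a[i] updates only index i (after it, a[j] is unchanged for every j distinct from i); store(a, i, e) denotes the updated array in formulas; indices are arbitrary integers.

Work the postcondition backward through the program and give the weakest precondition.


Working backward. After the program, the postcondition pos + 5 >= -9 must hold; in canonical form it is pos >= -14.
Before buf[r + 3] := pos + 6: pos >= -14
Before pos := 2*r: 2*r >= -14
Before r := 2*buf[0] - 4: 4*buf[0] >= -6
Before tot := r + 6: 4*buf[0] >= -6
Before pos := tot: 4*buf[0] >= -6
Answer: WP = 4*buf[0] >= -6


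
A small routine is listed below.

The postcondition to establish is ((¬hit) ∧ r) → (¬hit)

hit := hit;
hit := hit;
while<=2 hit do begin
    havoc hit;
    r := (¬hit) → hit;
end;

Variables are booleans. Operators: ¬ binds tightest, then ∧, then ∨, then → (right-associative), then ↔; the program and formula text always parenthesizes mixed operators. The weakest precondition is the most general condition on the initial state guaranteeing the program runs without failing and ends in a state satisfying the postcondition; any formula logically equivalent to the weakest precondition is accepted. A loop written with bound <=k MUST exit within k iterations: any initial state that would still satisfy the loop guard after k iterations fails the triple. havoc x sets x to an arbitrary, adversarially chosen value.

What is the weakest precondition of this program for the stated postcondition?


Working backward. After the program, ((¬hit) ∧ r) → (¬hit) must hold.
Before the loop (bound <=2), unroll the exhaustion recursion (WP_0 = exit-now case; WP_j = one more guarded iteration, up to j = 2):
  WP_0: (¬hit) ∧ (((¬hit) ∧ r) → (¬hit))
  WP_1: (¬hit) ∧ ((¬hit) → (((¬hit) ∧ r) → (¬hit)))
  WP_2: (¬hit) ∧ ((¬hit) → (((¬hit) ∧ r) → (¬hit)))
So before the loop: (¬hit) ∧ ((¬hit) → (((¬hit) ∧ r) → (¬hit)))
Before hit := hit: (¬hit) ∧ ((¬hit) → (((¬hit) ∧ r) → (¬hit)))
Before hit := hit: (¬hit) ∧ ((¬hit) → (((¬hit) ∧ r) → (¬hit)))
Answer: WP = (¬hit) ∧ ((¬hit) → (((¬hit) ∧ r) → (¬hit)))


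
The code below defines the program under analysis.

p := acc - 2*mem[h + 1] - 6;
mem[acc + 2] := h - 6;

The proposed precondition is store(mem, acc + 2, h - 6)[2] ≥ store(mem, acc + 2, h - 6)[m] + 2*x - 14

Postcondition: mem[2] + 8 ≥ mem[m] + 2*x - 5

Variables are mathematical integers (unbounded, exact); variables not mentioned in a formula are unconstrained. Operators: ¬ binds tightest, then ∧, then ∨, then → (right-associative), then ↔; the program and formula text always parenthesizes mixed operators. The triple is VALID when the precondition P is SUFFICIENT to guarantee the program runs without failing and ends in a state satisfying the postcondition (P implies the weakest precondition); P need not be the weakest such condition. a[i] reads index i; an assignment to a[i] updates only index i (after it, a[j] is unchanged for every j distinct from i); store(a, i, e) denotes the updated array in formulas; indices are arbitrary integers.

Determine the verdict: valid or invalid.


Working backward. After the program, the postcondition mem[2] + 8 ≥ mem[m] + 2*x - 5 must hold; in canonical form it is mem[2] ≥ mem[m] + 2*x - 13.
Before mem[acc + 2] := h - 6: store(mem, acc + 2, h - 6)[2] ≥ store(mem, acc + 2, h - 6)[m] + 2*x - 13
Before p := acc - 2*mem[h + 1] - 6: store(mem, acc + 2, h - 6)[2] ≥ store(mem, acc + 2, h - 6)[m] + 2*x - 13
The weakest precondition is store(mem, acc + 2, h - 6)[2] ≥ store(mem, acc + 2, h - 6)[m] + 2*x - 13.
Check whether store(mem, acc + 2, h - 6)[2] ≥ store(mem, acc + 2, h - 6)[m] + 2*x - 14 implies it.
Countermodel: at the initial state acc = -2, h = 20, m = 3, mem = {[0] = 14, [2] = 0, [3] = 14, elsewhere 14}, x = 0, the precondition holds but the weakest precondition fails.
Answer: invalid


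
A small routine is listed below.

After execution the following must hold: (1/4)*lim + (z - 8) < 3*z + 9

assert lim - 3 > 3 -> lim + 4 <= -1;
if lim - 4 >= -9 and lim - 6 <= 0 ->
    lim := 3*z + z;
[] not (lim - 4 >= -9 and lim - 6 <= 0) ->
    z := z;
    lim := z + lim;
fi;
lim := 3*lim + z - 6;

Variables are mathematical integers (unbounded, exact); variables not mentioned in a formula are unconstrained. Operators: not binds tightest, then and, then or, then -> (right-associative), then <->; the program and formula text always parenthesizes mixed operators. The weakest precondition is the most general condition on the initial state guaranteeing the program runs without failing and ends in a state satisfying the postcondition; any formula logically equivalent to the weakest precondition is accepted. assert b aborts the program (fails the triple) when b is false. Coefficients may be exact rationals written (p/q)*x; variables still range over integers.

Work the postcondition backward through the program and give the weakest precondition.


Working backward. After the program, the postcondition (1/4)*lim + (z - 8) < 3*z + 9 must hold; in canonical form it is (1/4)*lim < 2*z + 17.
Before lim := 3*lim + z - 6: (3/4)*lim < (7/4)*z + 37/2
Then branch requires (5/4)*z < 37/2; else branch requires (3/4)*lim < z + 37/2.
Before the if: ((lim >= -5 and lim <= 6) -> (5/4)*z < 37/2) and ((not (lim >= -5 and lim <= 6)) -> (3/4)*lim < z + 37/2)
Before assert lim - 3 > 3 -> lim + 4 <= -1: (lim > 6 -> lim <= -5) and ((lim >= -5 and lim <= 6) -> (5/4)*z < 37/2) and ((not (lim >= -5 and lim <= 6)) -> (3/4)*lim < z + 37/2)
Answer: WP = (lim > 6 -> lim <= -5) and ((lim >= -5 and lim <= 6) -> (5/4)*z < 37/2) and ((not (lim >= -5 and lim <= 6)) -> (3/4)*lim < z + 37/2)


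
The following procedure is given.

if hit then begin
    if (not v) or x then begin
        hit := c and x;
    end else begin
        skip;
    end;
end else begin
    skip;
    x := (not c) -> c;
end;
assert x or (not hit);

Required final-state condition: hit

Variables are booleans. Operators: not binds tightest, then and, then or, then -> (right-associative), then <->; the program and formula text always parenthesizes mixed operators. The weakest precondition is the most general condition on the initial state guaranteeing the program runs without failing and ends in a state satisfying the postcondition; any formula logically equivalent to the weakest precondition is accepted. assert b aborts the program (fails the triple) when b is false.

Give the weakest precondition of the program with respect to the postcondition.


Working backward. After the program, hit must hold.
Before assert x or (not hit): (x or (not hit)) and hit
Then branch requires (((not v) or x) -> ((x or (not (c and x))) and c and x)) and ((not ((not v) or x)) -> ((x or (not hit)) and hit)); else branch requires (((not c) -> c) or (not hit)) and hit.
Before the if: (hit -> ((((not v) or x) -> ((x or (not (c and x))) and c and x)) and ((not ((not v) or x)) -> ((x or (not hit)) and hit)))) and ((not hit) -> ((((not c) -> c) or (not hit)) and hit))
Answer: WP = (hit -> ((((not v) or x) -> ((x or (not (c and x))) and c and x)) and ((not ((not v) or x)) -> ((x or (not hit)) and hit)))) and ((not hit) -> ((((not c) -> c) or (not hit)) and hit))


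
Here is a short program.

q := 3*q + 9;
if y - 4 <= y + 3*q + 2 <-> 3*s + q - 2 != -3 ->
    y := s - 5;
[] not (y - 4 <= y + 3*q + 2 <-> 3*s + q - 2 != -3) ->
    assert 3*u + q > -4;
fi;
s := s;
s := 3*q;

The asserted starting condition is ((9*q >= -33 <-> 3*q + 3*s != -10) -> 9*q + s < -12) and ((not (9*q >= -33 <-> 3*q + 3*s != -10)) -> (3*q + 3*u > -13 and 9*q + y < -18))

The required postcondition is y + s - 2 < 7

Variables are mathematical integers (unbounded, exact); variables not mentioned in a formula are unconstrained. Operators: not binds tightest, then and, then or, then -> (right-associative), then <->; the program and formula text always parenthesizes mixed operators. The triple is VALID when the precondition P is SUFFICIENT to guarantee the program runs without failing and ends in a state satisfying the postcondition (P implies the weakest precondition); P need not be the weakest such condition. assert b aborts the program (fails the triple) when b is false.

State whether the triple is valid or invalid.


Working backward. After the program, the postcondition y + s - 2 < 7 must hold; in canonical form it is s + y < 9.
Before s := 3*q: 3*q + y < 9
Before s := s: 3*q + y < 9
Then branch requires 3*q + s < 14; else branch requires q + 3*u > -4 and 3*q + y < 9.
Before the if: ((3*q >= -6 <-> q + 3*s != -1) -> 3*q + s < 14) and ((not (3*q >= -6 <-> q + 3*s != -1)) -> (q + 3*u > -4 and 3*q + y < 9))
Before q := 3*q + 9: ((9*q >= -33 <-> 3*q + 3*s != -10) -> 9*q + s < -13) and ((not (9*q >= -33 <-> 3*q + 3*s != -10)) -> (3*q + 3*u > -13 and 9*q + y < -18))
The weakest precondition is ((9*q >= -33 <-> 3*q + 3*s != -10) -> 9*q + s < -13) and ((not (9*q >= -33 <-> 3*q + 3*s != -10)) -> (3*q + 3*u > -13 and 9*q + y < -18)).
Check whether ((9*q >= -33 <-> 3*q + 3*s != -10) -> 9*q + s < -12) and ((not (9*q >= -33 <-> 3*q + 3*s != -10)) -> (3*q + 3*u > -13 and 9*q + y < -18)) implies it.
Countermodel: at the initial state q = 0, s = -13, u = 0, y = 0, the precondition holds but the weakest precondition fails.
Answer: invalid
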